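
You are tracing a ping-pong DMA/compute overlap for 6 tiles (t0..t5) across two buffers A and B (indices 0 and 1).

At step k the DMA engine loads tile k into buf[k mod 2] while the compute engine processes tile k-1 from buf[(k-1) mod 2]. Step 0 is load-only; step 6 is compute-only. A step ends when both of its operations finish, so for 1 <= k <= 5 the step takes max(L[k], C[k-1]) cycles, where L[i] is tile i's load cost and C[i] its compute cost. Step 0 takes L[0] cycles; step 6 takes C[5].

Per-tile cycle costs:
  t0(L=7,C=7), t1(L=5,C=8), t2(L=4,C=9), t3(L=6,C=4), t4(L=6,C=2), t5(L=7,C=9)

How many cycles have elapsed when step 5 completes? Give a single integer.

end_cycle[5] = 44

  0. 7=7c; end=7; A:t0 B:-
  1. max(5,7)=7c; end=14; A:t0 B:t1
  2. max(4,8)=8c; end=22; A:t2 B:t1
  3. max(6,9)=9c; end=31; A:t2 B:t3
  4. max(6,4)=6c; end=37; A:t4 B:t3
  5. max(7,2)=7c; end=44; A:t4 B:t5
  6. 9=9c; end=53; A:t4 B:t5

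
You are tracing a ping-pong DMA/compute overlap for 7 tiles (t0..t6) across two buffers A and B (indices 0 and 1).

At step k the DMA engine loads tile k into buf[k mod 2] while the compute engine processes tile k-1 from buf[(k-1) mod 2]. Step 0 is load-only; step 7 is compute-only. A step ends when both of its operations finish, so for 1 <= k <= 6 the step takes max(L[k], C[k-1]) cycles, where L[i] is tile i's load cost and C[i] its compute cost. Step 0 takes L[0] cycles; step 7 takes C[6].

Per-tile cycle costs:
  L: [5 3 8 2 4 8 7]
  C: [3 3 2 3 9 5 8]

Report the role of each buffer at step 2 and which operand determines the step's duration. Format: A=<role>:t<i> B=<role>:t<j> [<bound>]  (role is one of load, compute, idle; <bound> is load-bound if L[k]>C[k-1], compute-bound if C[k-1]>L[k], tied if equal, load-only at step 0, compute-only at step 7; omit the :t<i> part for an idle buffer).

step 0: L[0]=5 → dur=5, Σ=5 | A=load:t0 B=idle [load-only]
step 1: L[1]=3 C[0]=3 → dur=3, Σ=8 | A=compute:t0 B=load:t1 [tied]
step 2: L[2]=8 C[1]=3 → dur=8, Σ=16 | A=load:t2 B=compute:t1 [load-bound]
step 3: L[3]=2 C[2]=2 → dur=2, Σ=18 | A=compute:t2 B=load:t3 [tied]
step 4: L[4]=4 C[3]=3 → dur=4, Σ=22 | A=load:t4 B=compute:t3 [load-bound]
step 5: L[5]=8 C[4]=9 → dur=9, Σ=31 | A=compute:t4 B=load:t5 [compute-bound]
step 6: L[6]=7 C[5]=5 → dur=7, Σ=38 | A=load:t6 B=compute:t5 [load-bound]
step 7: C[6]=8 → dur=8, Σ=46 | A=compute:t6 B=idle [compute-only]

step 2: A=load:t2 B=compute:t1 [load-bound]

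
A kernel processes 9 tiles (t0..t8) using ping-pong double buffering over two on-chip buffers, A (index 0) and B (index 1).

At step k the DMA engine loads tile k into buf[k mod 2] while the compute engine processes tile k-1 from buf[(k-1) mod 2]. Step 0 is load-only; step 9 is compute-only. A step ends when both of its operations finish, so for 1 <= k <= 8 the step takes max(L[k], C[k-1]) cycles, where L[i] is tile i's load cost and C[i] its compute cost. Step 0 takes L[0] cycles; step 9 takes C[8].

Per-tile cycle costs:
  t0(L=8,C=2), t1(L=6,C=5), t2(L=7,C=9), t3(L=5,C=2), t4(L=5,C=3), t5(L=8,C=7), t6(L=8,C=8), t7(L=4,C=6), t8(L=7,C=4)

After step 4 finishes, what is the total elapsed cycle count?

end_cycle[4] = 35

k=0 load=t0/8c comp=- wait=8 total=8
k=1 load=t1/6c comp=t0/2c wait=6 total=14
k=2 load=t2/7c comp=t1/5c wait=7 total=21
k=3 load=t3/5c comp=t2/9c wait=9 total=30
k=4 load=t4/5c comp=t3/2c wait=5 total=35
k=5 load=t5/8c comp=t4/3c wait=8 total=43
k=6 load=t6/8c comp=t5/7c wait=8 total=51
k=7 load=t7/4c comp=t6/8c wait=8 total=59
k=8 load=t8/7c comp=t7/6c wait=7 total=66
k=9 load=- comp=t8/4c wait=4 total=70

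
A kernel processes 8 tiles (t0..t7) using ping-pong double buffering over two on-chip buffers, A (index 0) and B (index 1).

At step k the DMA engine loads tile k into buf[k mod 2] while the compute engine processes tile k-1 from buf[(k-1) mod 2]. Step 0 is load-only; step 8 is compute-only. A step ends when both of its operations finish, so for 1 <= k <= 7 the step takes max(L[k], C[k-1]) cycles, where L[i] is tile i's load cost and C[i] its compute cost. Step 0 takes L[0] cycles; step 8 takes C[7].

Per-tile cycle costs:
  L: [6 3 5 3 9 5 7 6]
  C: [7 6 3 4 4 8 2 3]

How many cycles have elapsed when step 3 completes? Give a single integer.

  0. 6=6c; end=6; A:t0 B:-
  1. max(3,7)=7c; end=13; A:t0 B:t1
  2. max(5,6)=6c; end=19; A:t2 B:t1
  3. max(3,3)=3c; end=22; A:t2 B:t3
  4. max(9,4)=9c; end=31; A:t4 B:t3
  5. max(5,4)=5c; end=36; A:t4 B:t5
  6. max(7,8)=8c; end=44; A:t6 B:t5
  7. max(6,2)=6c; end=50; A:t6 B:t7
  8. 3=3c; end=53; A:t6 B:t7

end_cycle[3] = 22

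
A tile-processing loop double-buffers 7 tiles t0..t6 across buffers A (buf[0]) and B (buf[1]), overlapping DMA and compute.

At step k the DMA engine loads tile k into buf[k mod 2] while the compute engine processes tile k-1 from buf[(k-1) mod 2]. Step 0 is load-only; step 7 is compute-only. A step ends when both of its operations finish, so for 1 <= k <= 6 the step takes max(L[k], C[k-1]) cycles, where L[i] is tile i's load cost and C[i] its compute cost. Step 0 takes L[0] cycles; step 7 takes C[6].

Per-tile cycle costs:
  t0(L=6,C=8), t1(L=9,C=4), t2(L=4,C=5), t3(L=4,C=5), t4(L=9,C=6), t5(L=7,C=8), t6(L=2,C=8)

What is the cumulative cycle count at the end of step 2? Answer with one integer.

k=0 load=t0/6c comp=- wait=6 total=6
k=1 load=t1/9c comp=t0/8c wait=9 total=15
k=2 load=t2/4c comp=t1/4c wait=4 total=19
k=3 load=t3/4c comp=t2/5c wait=5 total=24
k=4 load=t4/9c comp=t3/5c wait=9 total=33
k=5 load=t5/7c comp=t4/6c wait=7 total=40
k=6 load=t6/2c comp=t5/8c wait=8 total=48
k=7 load=- comp=t6/8c wait=8 total=56

end_cycle[2] = 19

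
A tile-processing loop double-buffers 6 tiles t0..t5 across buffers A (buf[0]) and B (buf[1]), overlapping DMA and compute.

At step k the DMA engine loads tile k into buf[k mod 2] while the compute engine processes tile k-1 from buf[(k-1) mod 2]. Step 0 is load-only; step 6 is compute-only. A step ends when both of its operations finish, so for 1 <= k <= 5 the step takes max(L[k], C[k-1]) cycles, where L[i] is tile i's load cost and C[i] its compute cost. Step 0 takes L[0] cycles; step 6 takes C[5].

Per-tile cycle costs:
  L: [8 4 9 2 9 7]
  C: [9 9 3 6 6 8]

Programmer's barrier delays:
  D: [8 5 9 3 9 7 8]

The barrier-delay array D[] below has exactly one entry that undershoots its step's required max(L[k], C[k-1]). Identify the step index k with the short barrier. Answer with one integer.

hazard at step 1

[0] required=L[0]=8=8 vs D=8 ok
[1] required=max(L[1]=4,C[0]=9)=9 vs D=5 SHORT
[2] required=max(L[2]=9,C[1]=9)=9 vs D=9 ok
[3] required=max(L[3]=2,C[2]=3)=3 vs D=3 ok
[4] required=max(L[4]=9,C[3]=6)=9 vs D=9 ok
[5] required=max(L[5]=7,C[4]=6)=7 vs D=7 ok
[6] required=C[5]=8=8 vs D=8 ok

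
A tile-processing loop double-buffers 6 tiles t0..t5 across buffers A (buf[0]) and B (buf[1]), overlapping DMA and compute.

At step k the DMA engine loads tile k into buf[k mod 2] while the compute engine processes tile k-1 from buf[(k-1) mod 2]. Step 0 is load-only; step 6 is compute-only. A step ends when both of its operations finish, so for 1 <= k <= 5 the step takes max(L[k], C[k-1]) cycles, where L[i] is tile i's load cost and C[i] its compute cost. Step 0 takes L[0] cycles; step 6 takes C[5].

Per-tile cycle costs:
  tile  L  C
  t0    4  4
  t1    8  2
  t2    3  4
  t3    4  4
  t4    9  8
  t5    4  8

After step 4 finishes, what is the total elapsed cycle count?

k=0 load=t0/4c comp=- wait=4 total=4
k=1 load=t1/8c comp=t0/4c wait=8 total=12
k=2 load=t2/3c comp=t1/2c wait=3 total=15
k=3 load=t3/4c comp=t2/4c wait=4 total=19
k=4 load=t4/9c comp=t3/4c wait=9 total=28
k=5 load=t5/4c comp=t4/8c wait=8 total=36
k=6 load=- comp=t5/8c wait=8 total=44

end_cycle[4] = 28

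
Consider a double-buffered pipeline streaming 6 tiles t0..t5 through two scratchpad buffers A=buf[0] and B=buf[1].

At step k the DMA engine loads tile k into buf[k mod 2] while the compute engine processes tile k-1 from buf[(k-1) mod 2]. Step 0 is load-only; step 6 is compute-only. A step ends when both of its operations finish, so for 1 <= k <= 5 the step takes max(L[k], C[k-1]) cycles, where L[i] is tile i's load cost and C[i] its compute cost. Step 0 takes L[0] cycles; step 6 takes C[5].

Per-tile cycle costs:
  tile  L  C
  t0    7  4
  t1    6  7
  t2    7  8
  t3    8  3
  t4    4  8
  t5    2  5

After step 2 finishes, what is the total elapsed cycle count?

k=0 load=t0/7c comp=- wait=7 total=7
k=1 load=t1/6c comp=t0/4c wait=6 total=13
k=2 load=t2/7c comp=t1/7c wait=7 total=20
k=3 load=t3/8c comp=t2/8c wait=8 total=28
k=4 load=t4/4c comp=t3/3c wait=4 total=32
k=5 load=t5/2c comp=t4/8c wait=8 total=40
k=6 load=- comp=t5/5c wait=5 total=45

end_cycle[2] = 20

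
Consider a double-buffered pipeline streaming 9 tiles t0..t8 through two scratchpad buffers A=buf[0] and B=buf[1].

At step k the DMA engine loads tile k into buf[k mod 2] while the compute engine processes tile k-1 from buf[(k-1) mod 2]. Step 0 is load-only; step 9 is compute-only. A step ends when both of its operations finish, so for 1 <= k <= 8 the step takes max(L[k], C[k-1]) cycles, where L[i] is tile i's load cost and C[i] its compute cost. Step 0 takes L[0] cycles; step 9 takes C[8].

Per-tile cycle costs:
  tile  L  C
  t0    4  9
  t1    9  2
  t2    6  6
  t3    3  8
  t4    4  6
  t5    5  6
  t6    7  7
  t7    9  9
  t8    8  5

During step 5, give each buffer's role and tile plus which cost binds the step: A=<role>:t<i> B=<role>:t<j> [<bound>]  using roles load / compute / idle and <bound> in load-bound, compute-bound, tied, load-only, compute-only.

step 5: A=compute:t4 B=load:t5 [compute-bound]

k=0 load=t0/4c comp=- wait=4 total=4
k=1 load=t1/9c comp=t0/9c wait=9 total=13
k=2 load=t2/6c comp=t1/2c wait=6 total=19
k=3 load=t3/3c comp=t2/6c wait=6 total=25
k=4 load=t4/4c comp=t3/8c wait=8 total=33
k=5 load=t5/5c comp=t4/6c wait=6 total=39
k=6 load=t6/7c comp=t5/6c wait=7 total=46
k=7 load=t7/9c comp=t6/7c wait=9 total=55
k=8 load=t8/8c comp=t7/9c wait=9 total=64
k=9 load=- comp=t8/5c wait=5 total=69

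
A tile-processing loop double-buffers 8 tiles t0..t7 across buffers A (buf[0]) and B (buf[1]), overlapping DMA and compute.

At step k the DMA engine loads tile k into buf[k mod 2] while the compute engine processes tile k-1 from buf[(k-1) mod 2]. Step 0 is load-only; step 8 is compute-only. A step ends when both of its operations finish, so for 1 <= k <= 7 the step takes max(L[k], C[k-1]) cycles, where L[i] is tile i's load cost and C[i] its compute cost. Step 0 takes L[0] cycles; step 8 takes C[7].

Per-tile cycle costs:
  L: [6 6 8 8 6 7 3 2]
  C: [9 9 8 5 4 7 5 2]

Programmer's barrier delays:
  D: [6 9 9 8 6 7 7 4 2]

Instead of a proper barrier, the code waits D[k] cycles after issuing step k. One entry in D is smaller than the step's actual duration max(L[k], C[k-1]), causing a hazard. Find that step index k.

[0] required=L[0]=6=6 vs D=6 ok
[1] required=max(L[1]=6,C[0]=9)=9 vs D=9 ok
[2] required=max(L[2]=8,C[1]=9)=9 vs D=9 ok
[3] required=max(L[3]=8,C[2]=8)=8 vs D=8 ok
[4] required=max(L[4]=6,C[3]=5)=6 vs D=6 ok
[5] required=max(L[5]=7,C[4]=4)=7 vs D=7 ok
[6] required=max(L[6]=3,C[5]=7)=7 vs D=7 ok
[7] required=max(L[7]=2,C[6]=5)=5 vs D=4 SHORT
[8] required=C[7]=2=2 vs D=2 ok

hazard at step 7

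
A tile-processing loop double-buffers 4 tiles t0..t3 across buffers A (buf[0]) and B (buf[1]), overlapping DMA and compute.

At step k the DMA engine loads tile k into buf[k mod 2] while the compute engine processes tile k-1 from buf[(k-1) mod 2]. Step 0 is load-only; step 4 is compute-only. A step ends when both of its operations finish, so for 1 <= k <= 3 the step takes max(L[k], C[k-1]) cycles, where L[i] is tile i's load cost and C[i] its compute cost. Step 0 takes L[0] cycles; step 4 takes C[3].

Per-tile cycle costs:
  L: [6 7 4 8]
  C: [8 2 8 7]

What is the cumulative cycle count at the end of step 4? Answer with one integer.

end_cycle[4] = 33

  0. 6=6c; end=6; A:t0 B:-
  1. max(7,8)=8c; end=14; A:t0 B:t1
  2. max(4,2)=4c; end=18; A:t2 B:t1
  3. max(8,8)=8c; end=26; A:t2 B:t3
  4. 7=7c; end=33; A:t2 B:t3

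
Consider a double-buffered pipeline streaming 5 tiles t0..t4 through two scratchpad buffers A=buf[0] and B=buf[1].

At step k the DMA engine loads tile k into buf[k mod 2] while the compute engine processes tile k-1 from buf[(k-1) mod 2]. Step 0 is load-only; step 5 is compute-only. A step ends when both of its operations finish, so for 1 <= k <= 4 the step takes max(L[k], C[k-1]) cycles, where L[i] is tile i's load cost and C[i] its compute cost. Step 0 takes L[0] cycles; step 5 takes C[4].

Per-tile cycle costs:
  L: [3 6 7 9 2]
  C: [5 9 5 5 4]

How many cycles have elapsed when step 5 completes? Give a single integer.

end_cycle[5] = 36

[0] DMA t0→A (3c) ∥ CU idle ⇒ 3c, clock 3
[1] DMA t1→B (6c) ∥ CU A:t0 (5c) ⇒ 6c, clock 9
[2] DMA t2→A (7c) ∥ CU B:t1 (9c) ⇒ 9c, clock 18
[3] DMA t3→B (9c) ∥ CU A:t2 (5c) ⇒ 9c, clock 27
[4] DMA t4→A (2c) ∥ CU B:t3 (5c) ⇒ 5c, clock 32
[5] DMA idle ∥ CU A:t4 (4c) ⇒ 4c, clock 36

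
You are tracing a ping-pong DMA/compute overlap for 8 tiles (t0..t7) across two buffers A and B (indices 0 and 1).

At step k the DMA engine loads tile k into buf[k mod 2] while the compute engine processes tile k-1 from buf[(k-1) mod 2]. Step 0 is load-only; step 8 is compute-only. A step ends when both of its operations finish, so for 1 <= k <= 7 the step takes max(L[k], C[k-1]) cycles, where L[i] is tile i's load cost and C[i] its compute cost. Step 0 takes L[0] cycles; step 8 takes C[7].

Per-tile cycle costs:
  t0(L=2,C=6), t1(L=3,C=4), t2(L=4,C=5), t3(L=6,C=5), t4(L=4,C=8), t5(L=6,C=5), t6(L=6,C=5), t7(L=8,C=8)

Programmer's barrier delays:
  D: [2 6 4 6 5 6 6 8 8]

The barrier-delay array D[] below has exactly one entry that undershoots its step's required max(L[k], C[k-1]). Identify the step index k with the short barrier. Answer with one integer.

step 0: need L[0]=2 = 2; D[0]=2 ok
step 1: need max(L[1]=3,C[0]=6) = 6; D[1]=6 ok
step 2: need max(L[2]=4,C[1]=4) = 4; D[2]=4 ok
step 3: need max(L[3]=6,C[2]=5) = 6; D[3]=6 ok
step 4: need max(L[4]=4,C[3]=5) = 5; D[4]=5 ok
step 5: need max(L[5]=6,C[4]=8) = 8; D[5]=6 SHORT
step 6: need max(L[6]=6,C[5]=5) = 6; D[6]=6 ok
step 7: need max(L[7]=8,C[6]=5) = 8; D[7]=8 ok
step 8: need C[7]=8 = 8; D[8]=8 ok

hazard at step 5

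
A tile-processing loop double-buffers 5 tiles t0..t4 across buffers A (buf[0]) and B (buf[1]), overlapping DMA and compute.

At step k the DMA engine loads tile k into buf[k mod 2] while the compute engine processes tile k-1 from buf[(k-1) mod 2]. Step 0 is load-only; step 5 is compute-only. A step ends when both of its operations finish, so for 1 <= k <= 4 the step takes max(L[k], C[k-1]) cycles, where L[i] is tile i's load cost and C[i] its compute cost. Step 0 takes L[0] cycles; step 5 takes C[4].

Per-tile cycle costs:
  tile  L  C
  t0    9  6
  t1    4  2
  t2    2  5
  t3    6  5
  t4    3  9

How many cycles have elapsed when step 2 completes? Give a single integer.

  0. 9=9c; end=9; A:t0 B:-
  1. max(4,6)=6c; end=15; A:t0 B:t1
  2. max(2,2)=2c; end=17; A:t2 B:t1
  3. max(6,5)=6c; end=23; A:t2 B:t3
  4. max(3,5)=5c; end=28; A:t4 B:t3
  5. 9=9c; end=37; A:t4 B:t3

end_cycle[2] = 17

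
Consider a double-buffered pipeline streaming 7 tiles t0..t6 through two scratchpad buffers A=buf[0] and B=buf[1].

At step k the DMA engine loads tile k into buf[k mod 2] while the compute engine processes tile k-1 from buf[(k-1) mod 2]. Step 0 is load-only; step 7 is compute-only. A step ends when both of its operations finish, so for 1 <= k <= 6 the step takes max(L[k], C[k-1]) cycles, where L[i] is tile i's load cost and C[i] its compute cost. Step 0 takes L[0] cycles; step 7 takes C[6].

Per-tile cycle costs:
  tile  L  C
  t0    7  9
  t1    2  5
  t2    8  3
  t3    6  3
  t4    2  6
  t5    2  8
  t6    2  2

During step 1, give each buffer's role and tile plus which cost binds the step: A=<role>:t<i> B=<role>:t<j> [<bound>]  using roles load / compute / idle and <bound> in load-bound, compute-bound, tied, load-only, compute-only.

step 1: A=compute:t0 B=load:t1 [compute-bound]

k=0 load=t0/7c comp=- wait=7 total=7
k=1 load=t1/2c comp=t0/9c wait=9 total=16
k=2 load=t2/8c comp=t1/5c wait=8 total=24
k=3 load=t3/6c comp=t2/3c wait=6 total=30
k=4 load=t4/2c comp=t3/3c wait=3 total=33
k=5 load=t5/2c comp=t4/6c wait=6 total=39
k=6 load=t6/2c comp=t5/8c wait=8 total=47
k=7 load=- comp=t6/2c wait=2 total=49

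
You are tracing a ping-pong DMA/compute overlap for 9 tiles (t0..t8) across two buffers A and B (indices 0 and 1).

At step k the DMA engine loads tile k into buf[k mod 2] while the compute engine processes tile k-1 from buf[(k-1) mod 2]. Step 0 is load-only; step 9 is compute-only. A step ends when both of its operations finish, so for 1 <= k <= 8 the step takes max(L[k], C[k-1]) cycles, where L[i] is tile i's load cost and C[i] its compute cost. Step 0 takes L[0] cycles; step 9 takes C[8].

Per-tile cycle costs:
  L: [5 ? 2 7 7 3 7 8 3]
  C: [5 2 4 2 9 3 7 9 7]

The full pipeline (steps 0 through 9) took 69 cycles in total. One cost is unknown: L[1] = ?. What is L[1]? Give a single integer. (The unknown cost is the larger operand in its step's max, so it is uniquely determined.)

L[1] = 8

step 0 → dur = L[0]=5 = 5
step 1 → dur = max(L[1]=?, C[0]=5) = L[1]  (unknown; binding)
step 2 → dur = max(L[2]=2, C[1]=2) = 2
step 3 → dur = max(L[3]=7, C[2]=4) = 7
step 4 → dur = max(L[4]=7, C[3]=2) = 7
step 5 → dur = max(L[5]=3, C[4]=9) = 9
step 6 → dur = max(L[6]=7, C[5]=3) = 7
step 7 → dur = max(L[7]=8, C[6]=7) = 8
step 8 → dur = max(L[8]=3, C[7]=9) = 9
step 9 → dur = C[8]=7 = 7
sum of known step durations = 61
dur[1] = total - known = 69 - 61 = 8
L[1] is the binding max in step 1, so L[1] = dur[1] = 8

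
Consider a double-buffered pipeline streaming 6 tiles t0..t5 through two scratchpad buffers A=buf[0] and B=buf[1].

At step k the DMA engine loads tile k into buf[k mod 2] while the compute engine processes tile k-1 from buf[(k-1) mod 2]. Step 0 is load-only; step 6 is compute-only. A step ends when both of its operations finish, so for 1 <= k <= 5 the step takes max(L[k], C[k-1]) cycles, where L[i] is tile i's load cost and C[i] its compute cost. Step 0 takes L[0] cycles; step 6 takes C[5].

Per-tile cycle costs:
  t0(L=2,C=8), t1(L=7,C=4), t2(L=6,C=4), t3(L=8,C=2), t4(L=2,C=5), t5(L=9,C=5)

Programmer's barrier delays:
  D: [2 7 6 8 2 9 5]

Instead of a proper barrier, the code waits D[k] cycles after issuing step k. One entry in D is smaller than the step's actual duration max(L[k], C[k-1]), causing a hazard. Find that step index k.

hazard at step 1

k=0 barrier L[0]=2→2c, D[0]=2 ok
k=1 barrier max(L[1]=7,C[0]=8)→8c, D[1]=7 SHORT
k=2 barrier max(L[2]=6,C[1]=4)→6c, D[2]=6 ok
k=3 barrier max(L[3]=8,C[2]=4)→8c, D[3]=8 ok
k=4 barrier max(L[4]=2,C[3]=2)→2c, D[4]=2 ok
k=5 barrier max(L[5]=9,C[4]=5)→9c, D[5]=9 ok
k=6 barrier C[5]=5→5c, D[6]=5 ok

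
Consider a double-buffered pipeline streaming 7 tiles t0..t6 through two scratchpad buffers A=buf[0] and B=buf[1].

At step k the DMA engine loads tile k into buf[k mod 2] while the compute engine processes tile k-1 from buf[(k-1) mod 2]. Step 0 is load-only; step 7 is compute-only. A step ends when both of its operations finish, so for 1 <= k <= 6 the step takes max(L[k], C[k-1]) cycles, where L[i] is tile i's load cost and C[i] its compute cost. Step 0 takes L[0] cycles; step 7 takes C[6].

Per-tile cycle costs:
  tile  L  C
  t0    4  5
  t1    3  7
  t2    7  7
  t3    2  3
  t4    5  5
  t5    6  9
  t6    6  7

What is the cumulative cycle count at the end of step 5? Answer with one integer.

step 0: L[0]=4 → dur=4, Σ=4 | A=load:t0 B=idle [load-only]
step 1: L[1]=3 C[0]=5 → dur=5, Σ=9 | A=compute:t0 B=load:t1 [compute-bound]
step 2: L[2]=7 C[1]=7 → dur=7, Σ=16 | A=load:t2 B=compute:t1 [tied]
step 3: L[3]=2 C[2]=7 → dur=7, Σ=23 | A=compute:t2 B=load:t3 [compute-bound]
step 4: L[4]=5 C[3]=3 → dur=5, Σ=28 | A=load:t4 B=compute:t3 [load-bound]
step 5: L[5]=6 C[4]=5 → dur=6, Σ=34 | A=compute:t4 B=load:t5 [load-bound]
step 6: L[6]=6 C[5]=9 → dur=9, Σ=43 | A=load:t6 B=compute:t5 [compute-bound]
step 7: C[6]=7 → dur=7, Σ=50 | A=compute:t6 B=idle [compute-only]

end_cycle[5] = 34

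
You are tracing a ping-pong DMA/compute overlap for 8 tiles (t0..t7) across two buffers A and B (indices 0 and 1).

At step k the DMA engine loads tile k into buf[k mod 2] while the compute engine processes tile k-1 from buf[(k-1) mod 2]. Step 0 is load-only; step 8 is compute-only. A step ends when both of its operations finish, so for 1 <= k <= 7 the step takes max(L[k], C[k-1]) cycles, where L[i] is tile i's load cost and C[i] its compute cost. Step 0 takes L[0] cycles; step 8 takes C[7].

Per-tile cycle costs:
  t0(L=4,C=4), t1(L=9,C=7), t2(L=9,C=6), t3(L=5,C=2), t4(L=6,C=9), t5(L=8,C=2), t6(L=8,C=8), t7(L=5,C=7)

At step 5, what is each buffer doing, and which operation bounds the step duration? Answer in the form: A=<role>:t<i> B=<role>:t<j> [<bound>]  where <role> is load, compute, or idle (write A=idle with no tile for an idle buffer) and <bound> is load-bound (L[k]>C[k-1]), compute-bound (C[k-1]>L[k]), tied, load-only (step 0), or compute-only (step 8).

[0] DMA t0→A (4c) ∥ CU idle ⇒ 4c, clock 4
[1] DMA t1→B (9c) ∥ CU A:t0 (4c) ⇒ 9c, clock 13
[2] DMA t2→A (9c) ∥ CU B:t1 (7c) ⇒ 9c, clock 22
[3] DMA t3→B (5c) ∥ CU A:t2 (6c) ⇒ 6c, clock 28
[4] DMA t4→A (6c) ∥ CU B:t3 (2c) ⇒ 6c, clock 34
[5] DMA t5→B (8c) ∥ CU A:t4 (9c) ⇒ 9c, clock 43
[6] DMA t6→A (8c) ∥ CU B:t5 (2c) ⇒ 8c, clock 51
[7] DMA t7→B (5c) ∥ CU A:t6 (8c) ⇒ 8c, clock 59
[8] DMA idle ∥ CU B:t7 (7c) ⇒ 7c, clock 66

step 5: A=compute:t4 B=load:t5 [compute-bound]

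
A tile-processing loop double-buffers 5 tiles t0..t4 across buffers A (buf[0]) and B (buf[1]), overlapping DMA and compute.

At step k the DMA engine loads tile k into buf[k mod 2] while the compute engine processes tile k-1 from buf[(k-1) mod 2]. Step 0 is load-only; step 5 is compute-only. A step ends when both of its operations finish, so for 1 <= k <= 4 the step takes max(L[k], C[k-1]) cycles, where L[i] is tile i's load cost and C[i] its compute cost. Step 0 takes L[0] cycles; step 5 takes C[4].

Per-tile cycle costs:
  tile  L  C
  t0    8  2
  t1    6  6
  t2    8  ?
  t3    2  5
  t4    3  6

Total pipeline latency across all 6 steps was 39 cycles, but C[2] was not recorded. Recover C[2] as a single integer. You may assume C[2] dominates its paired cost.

C[2] = 6

step 0 → dur = L[0]=8 = 8
step 1 → dur = max(L[1]=6, C[0]=2) = 6
step 2 → dur = max(L[2]=8, C[1]=6) = 8
step 3 → dur = max(L[3]=2, C[2]=?) = C[2]  (unknown; binding)
step 4 → dur = max(L[4]=3, C[3]=5) = 5
step 5 → dur = C[4]=6 = 6
sum of known step durations = 33
dur[3] = total - known = 39 - 33 = 6
C[2] is the binding max in step 3, so C[2] = dur[3] = 6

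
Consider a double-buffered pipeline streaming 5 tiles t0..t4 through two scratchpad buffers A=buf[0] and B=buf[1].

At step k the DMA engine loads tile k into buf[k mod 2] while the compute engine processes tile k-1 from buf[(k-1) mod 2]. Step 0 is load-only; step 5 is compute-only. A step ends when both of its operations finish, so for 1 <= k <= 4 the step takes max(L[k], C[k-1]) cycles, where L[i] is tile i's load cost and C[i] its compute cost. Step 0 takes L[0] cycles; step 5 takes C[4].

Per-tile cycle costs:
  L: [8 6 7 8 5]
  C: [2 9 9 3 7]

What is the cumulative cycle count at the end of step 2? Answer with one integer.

end_cycle[2] = 23

k=0 load=t0/8c comp=- wait=8 total=8
k=1 load=t1/6c comp=t0/2c wait=6 total=14
k=2 load=t2/7c comp=t1/9c wait=9 total=23
k=3 load=t3/8c comp=t2/9c wait=9 total=32
k=4 load=t4/5c comp=t3/3c wait=5 total=37
k=5 load=- comp=t4/7c wait=7 total=44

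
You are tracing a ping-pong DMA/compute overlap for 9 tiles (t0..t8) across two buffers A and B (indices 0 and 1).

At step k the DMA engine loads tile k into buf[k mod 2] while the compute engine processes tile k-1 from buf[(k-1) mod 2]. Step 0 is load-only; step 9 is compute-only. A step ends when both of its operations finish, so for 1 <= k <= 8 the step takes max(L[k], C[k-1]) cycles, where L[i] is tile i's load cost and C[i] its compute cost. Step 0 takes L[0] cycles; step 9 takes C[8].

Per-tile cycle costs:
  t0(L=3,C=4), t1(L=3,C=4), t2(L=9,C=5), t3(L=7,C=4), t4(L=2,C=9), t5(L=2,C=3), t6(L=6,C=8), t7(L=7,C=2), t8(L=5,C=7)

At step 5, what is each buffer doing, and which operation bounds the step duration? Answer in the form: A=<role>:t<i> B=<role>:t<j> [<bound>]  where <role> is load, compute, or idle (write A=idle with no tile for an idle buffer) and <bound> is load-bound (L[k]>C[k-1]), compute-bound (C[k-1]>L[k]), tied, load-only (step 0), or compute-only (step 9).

step 5: A=compute:t4 B=load:t5 [compute-bound]

step 0: L[0]=3 → dur=3, Σ=3 | A=load:t0 B=idle [load-only]
step 1: L[1]=3 C[0]=4 → dur=4, Σ=7 | A=compute:t0 B=load:t1 [compute-bound]
step 2: L[2]=9 C[1]=4 → dur=9, Σ=16 | A=load:t2 B=compute:t1 [load-bound]
step 3: L[3]=7 C[2]=5 → dur=7, Σ=23 | A=compute:t2 B=load:t3 [load-bound]
step 4: L[4]=2 C[3]=4 → dur=4, Σ=27 | A=load:t4 B=compute:t3 [compute-bound]
step 5: L[5]=2 C[4]=9 → dur=9, Σ=36 | A=compute:t4 B=load:t5 [compute-bound]
step 6: L[6]=6 C[5]=3 → dur=6, Σ=42 | A=load:t6 B=compute:t5 [load-bound]
step 7: L[7]=7 C[6]=8 → dur=8, Σ=50 | A=compute:t6 B=load:t7 [compute-bound]
step 8: L[8]=5 C[7]=2 → dur=5, Σ=55 | A=load:t8 B=compute:t7 [load-bound]
step 9: C[8]=7 → dur=7, Σ=62 | A=compute:t8 B=idle [compute-only]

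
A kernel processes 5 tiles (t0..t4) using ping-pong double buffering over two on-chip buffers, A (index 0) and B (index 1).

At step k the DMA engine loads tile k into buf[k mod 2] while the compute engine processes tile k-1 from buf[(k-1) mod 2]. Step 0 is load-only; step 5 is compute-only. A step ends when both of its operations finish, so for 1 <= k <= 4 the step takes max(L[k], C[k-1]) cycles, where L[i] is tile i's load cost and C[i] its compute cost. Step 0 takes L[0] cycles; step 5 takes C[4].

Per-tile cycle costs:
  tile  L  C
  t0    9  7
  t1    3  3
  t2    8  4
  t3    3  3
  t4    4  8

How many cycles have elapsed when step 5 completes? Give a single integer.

step 0: L[0]=9 → dur=9, Σ=9 | A=load:t0 B=idle [load-only]
step 1: L[1]=3 C[0]=7 → dur=7, Σ=16 | A=compute:t0 B=load:t1 [compute-bound]
step 2: L[2]=8 C[1]=3 → dur=8, Σ=24 | A=load:t2 B=compute:t1 [load-bound]
step 3: L[3]=3 C[2]=4 → dur=4, Σ=28 | A=compute:t2 B=load:t3 [compute-bound]
step 4: L[4]=4 C[3]=3 → dur=4, Σ=32 | A=load:t4 B=compute:t3 [load-bound]
step 5: C[4]=8 → dur=8, Σ=40 | A=compute:t4 B=idle [compute-only]

end_cycle[5] = 40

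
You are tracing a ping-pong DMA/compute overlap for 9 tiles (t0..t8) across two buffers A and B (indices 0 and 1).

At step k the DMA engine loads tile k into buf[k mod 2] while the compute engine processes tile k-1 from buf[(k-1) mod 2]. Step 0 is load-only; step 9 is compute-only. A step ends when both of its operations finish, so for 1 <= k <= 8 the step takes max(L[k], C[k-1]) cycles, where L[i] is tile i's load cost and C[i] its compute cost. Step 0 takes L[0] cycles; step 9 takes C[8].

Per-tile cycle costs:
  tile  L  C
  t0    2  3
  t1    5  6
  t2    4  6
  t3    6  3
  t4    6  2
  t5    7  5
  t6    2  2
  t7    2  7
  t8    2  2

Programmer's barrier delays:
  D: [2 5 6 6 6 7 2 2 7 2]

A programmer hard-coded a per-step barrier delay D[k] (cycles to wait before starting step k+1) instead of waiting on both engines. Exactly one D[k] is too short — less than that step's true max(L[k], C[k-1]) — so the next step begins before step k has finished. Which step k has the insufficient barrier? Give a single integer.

step 0: need L[0]=2 = 2; D[0]=2 ok
step 1: need max(L[1]=5,C[0]=3) = 5; D[1]=5 ok
step 2: need max(L[2]=4,C[1]=6) = 6; D[2]=6 ok
step 3: need max(L[3]=6,C[2]=6) = 6; D[3]=6 ok
step 4: need max(L[4]=6,C[3]=3) = 6; D[4]=6 ok
step 5: need max(L[5]=7,C[4]=2) = 7; D[5]=7 ok
step 6: need max(L[6]=2,C[5]=5) = 5; D[6]=2 SHORT
step 7: need max(L[7]=2,C[6]=2) = 2; D[7]=2 ok
step 8: need max(L[8]=2,C[7]=7) = 7; D[8]=7 ok
step 9: need C[8]=2 = 2; D[9]=2 ok

hazard at step 6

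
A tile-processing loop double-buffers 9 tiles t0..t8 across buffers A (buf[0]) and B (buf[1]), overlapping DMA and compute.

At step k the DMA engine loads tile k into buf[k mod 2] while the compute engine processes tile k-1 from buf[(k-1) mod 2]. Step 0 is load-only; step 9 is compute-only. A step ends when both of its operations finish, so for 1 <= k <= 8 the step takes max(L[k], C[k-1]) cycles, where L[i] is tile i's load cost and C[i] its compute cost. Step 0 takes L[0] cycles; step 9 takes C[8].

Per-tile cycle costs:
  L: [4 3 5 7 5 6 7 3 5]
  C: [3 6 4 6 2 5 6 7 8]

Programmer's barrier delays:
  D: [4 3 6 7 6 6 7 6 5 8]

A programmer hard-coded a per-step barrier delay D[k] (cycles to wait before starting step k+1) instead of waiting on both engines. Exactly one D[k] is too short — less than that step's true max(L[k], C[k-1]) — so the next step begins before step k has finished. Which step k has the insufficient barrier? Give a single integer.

hazard at step 8

[0] required=L[0]=4=4 vs D=4 ok
[1] required=max(L[1]=3,C[0]=3)=3 vs D=3 ok
[2] required=max(L[2]=5,C[1]=6)=6 vs D=6 ok
[3] required=max(L[3]=7,C[2]=4)=7 vs D=7 ok
[4] required=max(L[4]=5,C[3]=6)=6 vs D=6 ok
[5] required=max(L[5]=6,C[4]=2)=6 vs D=6 ok
[6] required=max(L[6]=7,C[5]=5)=7 vs D=7 ok
[7] required=max(L[7]=3,C[6]=6)=6 vs D=6 ok
[8] required=max(L[8]=5,C[7]=7)=7 vs D=5 SHORT
[9] required=C[8]=8=8 vs D=8 ok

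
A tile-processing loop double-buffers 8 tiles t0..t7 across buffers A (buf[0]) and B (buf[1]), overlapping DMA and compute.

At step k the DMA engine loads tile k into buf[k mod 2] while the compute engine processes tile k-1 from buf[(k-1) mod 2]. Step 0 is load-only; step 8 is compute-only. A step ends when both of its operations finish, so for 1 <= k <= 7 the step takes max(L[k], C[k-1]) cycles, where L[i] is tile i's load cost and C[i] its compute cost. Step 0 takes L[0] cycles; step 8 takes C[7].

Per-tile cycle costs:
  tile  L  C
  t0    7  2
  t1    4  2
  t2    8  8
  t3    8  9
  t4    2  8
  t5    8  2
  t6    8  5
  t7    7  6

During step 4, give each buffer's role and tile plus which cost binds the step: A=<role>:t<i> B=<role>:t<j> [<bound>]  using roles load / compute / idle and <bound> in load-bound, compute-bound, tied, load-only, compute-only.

step 4: A=load:t4 B=compute:t3 [compute-bound]

step 0: L[0]=7 → dur=7, Σ=7 | A=load:t0 B=idle [load-only]
step 1: L[1]=4 C[0]=2 → dur=4, Σ=11 | A=compute:t0 B=load:t1 [load-bound]
step 2: L[2]=8 C[1]=2 → dur=8, Σ=19 | A=load:t2 B=compute:t1 [load-bound]
step 3: L[3]=8 C[2]=8 → dur=8, Σ=27 | A=compute:t2 B=load:t3 [tied]
step 4: L[4]=2 C[3]=9 → dur=9, Σ=36 | A=load:t4 B=compute:t3 [compute-bound]
step 5: L[5]=8 C[4]=8 → dur=8, Σ=44 | A=compute:t4 B=load:t5 [tied]
step 6: L[6]=8 C[5]=2 → dur=8, Σ=52 | A=load:t6 B=compute:t5 [load-bound]
step 7: L[7]=7 C[6]=5 → dur=7, Σ=59 | A=compute:t6 B=load:t7 [load-bound]
step 8: C[7]=6 → dur=6, Σ=65 | A=idle B=compute:t7 [compute-only]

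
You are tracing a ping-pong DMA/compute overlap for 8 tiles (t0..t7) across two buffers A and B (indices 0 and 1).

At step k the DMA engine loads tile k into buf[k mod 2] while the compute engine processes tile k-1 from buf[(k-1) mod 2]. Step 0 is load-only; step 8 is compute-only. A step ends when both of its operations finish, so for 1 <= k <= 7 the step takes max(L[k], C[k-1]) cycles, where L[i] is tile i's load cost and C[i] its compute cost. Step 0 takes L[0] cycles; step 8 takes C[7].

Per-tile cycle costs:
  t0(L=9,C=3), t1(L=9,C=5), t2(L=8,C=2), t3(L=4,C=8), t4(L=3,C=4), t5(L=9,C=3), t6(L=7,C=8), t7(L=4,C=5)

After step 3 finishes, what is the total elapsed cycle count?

  0. 9=9c; end=9; A:t0 B:-
  1. max(9,3)=9c; end=18; A:t0 B:t1
  2. max(8,5)=8c; end=26; A:t2 B:t1
  3. max(4,2)=4c; end=30; A:t2 B:t3
  4. max(3,8)=8c; end=38; A:t4 B:t3
  5. max(9,4)=9c; end=47; A:t4 B:t5
  6. max(7,3)=7c; end=54; A:t6 B:t5
  7. max(4,8)=8c; end=62; A:t6 B:t7
  8. 5=5c; end=67; A:t6 B:t7

end_cycle[3] = 30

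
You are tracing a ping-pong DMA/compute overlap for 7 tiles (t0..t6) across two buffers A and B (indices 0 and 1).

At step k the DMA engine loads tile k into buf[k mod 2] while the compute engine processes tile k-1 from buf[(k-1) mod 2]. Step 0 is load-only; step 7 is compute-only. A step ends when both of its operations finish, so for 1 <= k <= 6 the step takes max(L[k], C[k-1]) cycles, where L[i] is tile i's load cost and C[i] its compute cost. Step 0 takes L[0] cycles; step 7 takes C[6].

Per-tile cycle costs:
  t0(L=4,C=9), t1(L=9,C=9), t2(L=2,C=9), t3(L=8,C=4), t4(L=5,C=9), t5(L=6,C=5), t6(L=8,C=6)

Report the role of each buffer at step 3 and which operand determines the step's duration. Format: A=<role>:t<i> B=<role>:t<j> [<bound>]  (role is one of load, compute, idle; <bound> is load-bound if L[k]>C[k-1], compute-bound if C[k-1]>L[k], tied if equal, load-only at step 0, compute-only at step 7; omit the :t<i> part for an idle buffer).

k=0 load=t0/4c comp=- wait=4 total=4
k=1 load=t1/9c comp=t0/9c wait=9 total=13
k=2 load=t2/2c comp=t1/9c wait=9 total=22
k=3 load=t3/8c comp=t2/9c wait=9 total=31
k=4 load=t4/5c comp=t3/4c wait=5 total=36
k=5 load=t5/6c comp=t4/9c wait=9 total=45
k=6 load=t6/8c comp=t5/5c wait=8 total=53
k=7 load=- comp=t6/6c wait=6 total=59

step 3: A=compute:t2 B=load:t3 [compute-bound]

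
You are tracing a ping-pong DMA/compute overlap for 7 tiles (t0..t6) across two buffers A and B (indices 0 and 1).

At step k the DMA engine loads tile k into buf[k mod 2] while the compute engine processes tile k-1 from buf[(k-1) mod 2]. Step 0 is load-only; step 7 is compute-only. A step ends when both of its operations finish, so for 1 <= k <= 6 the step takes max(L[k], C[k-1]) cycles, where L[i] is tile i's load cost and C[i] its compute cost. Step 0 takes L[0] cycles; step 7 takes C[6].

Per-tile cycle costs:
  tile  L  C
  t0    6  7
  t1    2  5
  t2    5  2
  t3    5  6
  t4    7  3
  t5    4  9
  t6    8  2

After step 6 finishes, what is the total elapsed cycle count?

step 0: L[0]=6 → dur=6, Σ=6 | A=load:t0 B=idle [load-only]
step 1: L[1]=2 C[0]=7 → dur=7, Σ=13 | A=compute:t0 B=load:t1 [compute-bound]
step 2: L[2]=5 C[1]=5 → dur=5, Σ=18 | A=load:t2 B=compute:t1 [tied]
step 3: L[3]=5 C[2]=2 → dur=5, Σ=23 | A=compute:t2 B=load:t3 [load-bound]
step 4: L[4]=7 C[3]=6 → dur=7, Σ=30 | A=load:t4 B=compute:t3 [load-bound]
step 5: L[5]=4 C[4]=3 → dur=4, Σ=34 | A=compute:t4 B=load:t5 [load-bound]
step 6: L[6]=8 C[5]=9 → dur=9, Σ=43 | A=load:t6 B=compute:t5 [compute-bound]
step 7: C[6]=2 → dur=2, Σ=45 | A=compute:t6 B=idle [compute-only]

end_cycle[6] = 43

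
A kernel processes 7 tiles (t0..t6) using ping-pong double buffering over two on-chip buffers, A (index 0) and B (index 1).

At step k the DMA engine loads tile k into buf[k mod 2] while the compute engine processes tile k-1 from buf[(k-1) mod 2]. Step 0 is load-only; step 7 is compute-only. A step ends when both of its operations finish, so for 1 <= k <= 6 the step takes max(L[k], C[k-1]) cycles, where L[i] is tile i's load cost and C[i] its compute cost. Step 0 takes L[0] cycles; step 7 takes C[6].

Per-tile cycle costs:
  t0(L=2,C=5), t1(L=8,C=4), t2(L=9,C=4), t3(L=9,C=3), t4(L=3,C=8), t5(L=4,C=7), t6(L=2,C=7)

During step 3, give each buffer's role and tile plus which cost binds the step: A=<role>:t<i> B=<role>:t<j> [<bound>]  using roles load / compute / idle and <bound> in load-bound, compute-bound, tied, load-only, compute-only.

k=0 load=t0/2c comp=- wait=2 total=2
k=1 load=t1/8c comp=t0/5c wait=8 total=10
k=2 load=t2/9c comp=t1/4c wait=9 total=19
k=3 load=t3/9c comp=t2/4c wait=9 total=28
k=4 load=t4/3c comp=t3/3c wait=3 total=31
k=5 load=t5/4c comp=t4/8c wait=8 total=39
k=6 load=t6/2c comp=t5/7c wait=7 total=46
k=7 load=- comp=t6/7c wait=7 total=53

step 3: A=compute:t2 B=load:t3 [load-bound]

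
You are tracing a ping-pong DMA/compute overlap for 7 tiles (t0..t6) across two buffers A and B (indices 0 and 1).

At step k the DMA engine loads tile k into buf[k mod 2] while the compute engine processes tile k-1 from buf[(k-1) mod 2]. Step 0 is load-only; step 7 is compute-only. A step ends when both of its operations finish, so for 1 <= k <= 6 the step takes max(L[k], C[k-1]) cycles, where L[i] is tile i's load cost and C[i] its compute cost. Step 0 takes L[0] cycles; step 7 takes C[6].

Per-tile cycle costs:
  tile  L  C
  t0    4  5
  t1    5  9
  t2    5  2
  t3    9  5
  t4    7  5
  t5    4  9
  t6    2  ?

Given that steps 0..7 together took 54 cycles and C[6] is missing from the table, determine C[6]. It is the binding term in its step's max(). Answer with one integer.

C[6] = 6

step 0 = dur = L[0]=4 = 4
step 1 = dur = max(L[1]=5, C[0]=5) = 5
step 2 = dur = max(L[2]=5, C[1]=9) = 9
step 3 = dur = max(L[3]=9, C[2]=2) = 9
step 4 = dur = max(L[4]=7, C[3]=5) = 7
step 5 = dur = max(L[5]=4, C[4]=5) = 5
step 6 = dur = max(L[6]=2, C[5]=9) = 9
step 7 = dur = C[6]=? = C[6]  (unknown; binding)
sum of known step durations = 48
dur[7] = total - known = 54 - 48 = 6
C[6] is the binding max in step 7, so C[6] = dur[7] = 6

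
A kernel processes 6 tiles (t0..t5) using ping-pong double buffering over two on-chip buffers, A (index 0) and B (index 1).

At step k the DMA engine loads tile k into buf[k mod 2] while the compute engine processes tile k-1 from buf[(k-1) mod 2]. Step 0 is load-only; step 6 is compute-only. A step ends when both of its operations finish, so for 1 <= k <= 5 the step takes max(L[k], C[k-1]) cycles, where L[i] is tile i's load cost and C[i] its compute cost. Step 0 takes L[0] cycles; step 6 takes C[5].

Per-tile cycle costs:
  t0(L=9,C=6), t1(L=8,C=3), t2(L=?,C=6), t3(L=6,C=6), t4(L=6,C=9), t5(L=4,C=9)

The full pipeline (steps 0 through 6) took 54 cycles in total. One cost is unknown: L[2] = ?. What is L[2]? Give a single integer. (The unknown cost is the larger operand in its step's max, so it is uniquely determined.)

L[2] = 7

step 0 | dur = L[0]=9 = 9
step 1 | dur = max(L[1]=8, C[0]=6) = 8
step 2 | dur = max(L[2]=?, C[1]=3) = L[2]  (unknown; binding)
step 3 | dur = max(L[3]=6, C[2]=6) = 6
step 4 | dur = max(L[4]=6, C[3]=6) = 6
step 5 | dur = max(L[5]=4, C[4]=9) = 9
step 6 | dur = C[5]=9 = 9
sum of known step durations = 47
dur[2] = total - known = 54 - 47 = 7
L[2] is the binding max in step 2, so L[2] = dur[2] = 7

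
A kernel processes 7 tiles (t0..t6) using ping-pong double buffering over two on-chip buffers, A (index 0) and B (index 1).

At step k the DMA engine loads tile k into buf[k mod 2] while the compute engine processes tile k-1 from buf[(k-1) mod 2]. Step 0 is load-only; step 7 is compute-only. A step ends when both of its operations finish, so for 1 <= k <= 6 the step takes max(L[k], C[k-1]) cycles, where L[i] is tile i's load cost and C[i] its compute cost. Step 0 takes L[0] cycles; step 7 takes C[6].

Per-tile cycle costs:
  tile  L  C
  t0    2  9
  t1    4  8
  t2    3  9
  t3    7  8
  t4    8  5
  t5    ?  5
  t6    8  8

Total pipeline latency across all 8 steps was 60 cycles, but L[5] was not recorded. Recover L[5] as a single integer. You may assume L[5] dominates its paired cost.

L[5] = 8

step 0 = dur = L[0]=2 = 2
step 1 = dur = max(L[1]=4, C[0]=9) = 9
step 2 = dur = max(L[2]=3, C[1]=8) = 8
step 3 = dur = max(L[3]=7, C[2]=9) = 9
step 4 = dur = max(L[4]=8, C[3]=8) = 8
step 5 = dur = max(L[5]=?, C[4]=5) = L[5]  (unknown; binding)
step 6 = dur = max(L[6]=8, C[5]=5) = 8
step 7 = dur = C[6]=8 = 8
sum of known step durations = 52
dur[5] = total - known = 60 - 52 = 8
L[5] is the binding max in step 5, so L[5] = dur[5] = 8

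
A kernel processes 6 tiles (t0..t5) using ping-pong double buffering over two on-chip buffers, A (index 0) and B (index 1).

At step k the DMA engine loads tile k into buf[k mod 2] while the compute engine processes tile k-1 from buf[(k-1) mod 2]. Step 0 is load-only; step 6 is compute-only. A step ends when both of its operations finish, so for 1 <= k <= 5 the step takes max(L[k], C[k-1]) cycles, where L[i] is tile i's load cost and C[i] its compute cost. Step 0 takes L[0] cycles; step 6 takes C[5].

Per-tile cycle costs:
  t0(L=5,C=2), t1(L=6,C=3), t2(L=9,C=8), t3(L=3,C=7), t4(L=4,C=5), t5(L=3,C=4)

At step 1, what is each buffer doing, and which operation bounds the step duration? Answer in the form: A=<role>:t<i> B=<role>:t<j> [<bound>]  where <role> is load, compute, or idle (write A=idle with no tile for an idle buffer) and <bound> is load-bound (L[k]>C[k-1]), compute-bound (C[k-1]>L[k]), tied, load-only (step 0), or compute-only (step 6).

[0] DMA t0→A (5c) ∥ CU idle ⇒ 5c, clock 5
[1] DMA t1→B (6c) ∥ CU A:t0 (2c) ⇒ 6c, clock 11
[2] DMA t2→A (9c) ∥ CU B:t1 (3c) ⇒ 9c, clock 20
[3] DMA t3→B (3c) ∥ CU A:t2 (8c) ⇒ 8c, clock 28
[4] DMA t4→A (4c) ∥ CU B:t3 (7c) ⇒ 7c, clock 35
[5] DMA t5→B (3c) ∥ CU A:t4 (5c) ⇒ 5c, clock 40
[6] DMA idle ∥ CU B:t5 (4c) ⇒ 4c, clock 44

step 1: A=compute:t0 B=load:t1 [load-bound]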